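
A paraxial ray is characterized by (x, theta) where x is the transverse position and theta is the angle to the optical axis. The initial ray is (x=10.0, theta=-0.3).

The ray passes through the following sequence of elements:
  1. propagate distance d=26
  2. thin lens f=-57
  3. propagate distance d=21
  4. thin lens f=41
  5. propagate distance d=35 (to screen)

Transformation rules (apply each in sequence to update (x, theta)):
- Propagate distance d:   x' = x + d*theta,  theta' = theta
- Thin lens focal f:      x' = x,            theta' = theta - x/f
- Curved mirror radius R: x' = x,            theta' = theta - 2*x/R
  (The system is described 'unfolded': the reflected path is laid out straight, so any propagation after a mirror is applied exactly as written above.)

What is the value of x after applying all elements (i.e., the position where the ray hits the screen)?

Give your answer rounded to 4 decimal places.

Initial: x=10.0000 theta=-0.3000
After 1 (propagate distance d=26): x=2.2000 theta=-0.3000
After 2 (thin lens f=-57): x=2.2000 theta=-149/570 (≈-0.2614)
After 3 (propagate distance d=21): x=-125/38 (≈-3.2895) theta=-149/570 (≈-0.2614)
After 4 (thin lens f=41): x=-125/38 (≈-3.2895) theta=-2117/11685 (≈-0.1812)
After 5 (propagate distance d=35 (to screen)): x=-45013/4674 (≈-9.6305) theta=-2117/11685 (≈-0.1812)
Rounded to 4 decimal places: x = -9.6305

Answer: -9.6305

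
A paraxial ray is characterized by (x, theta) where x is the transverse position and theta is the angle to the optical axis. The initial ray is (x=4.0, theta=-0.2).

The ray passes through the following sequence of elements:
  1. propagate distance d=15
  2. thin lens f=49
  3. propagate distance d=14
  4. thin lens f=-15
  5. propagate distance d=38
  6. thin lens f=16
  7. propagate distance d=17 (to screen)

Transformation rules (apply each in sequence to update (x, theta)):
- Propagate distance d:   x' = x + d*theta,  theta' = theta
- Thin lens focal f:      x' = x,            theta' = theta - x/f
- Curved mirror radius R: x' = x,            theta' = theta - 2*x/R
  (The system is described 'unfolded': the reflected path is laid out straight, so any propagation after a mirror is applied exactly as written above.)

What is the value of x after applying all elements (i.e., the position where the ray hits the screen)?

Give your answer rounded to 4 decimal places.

Initial: x=4.0000 theta=-0.2000
After 1 (propagate distance d=15): x=1.0000 theta=-0.2000
After 2 (thin lens f=49): x=1.0000 theta=-54/245 (≈-0.2204)
After 3 (propagate distance d=14): x=-73/35 (≈-2.0857) theta=-54/245 (≈-0.2204)
After 4 (thin lens f=-15): x=-73/35 (≈-2.0857) theta=-1321/3675 (≈-0.3595)
After 5 (propagate distance d=38): x=-57863/3675 (≈-15.7450) theta=-1321/3675 (≈-0.3595)
After 6 (thin lens f=16): x=-57863/3675 (≈-15.7450) theta=36727/58800 (≈0.6246)
After 7 (propagate distance d=17 (to screen)): x=-100483/19600 (≈-5.1267) theta=36727/58800 (≈0.6246)
Rounded to 4 decimal places: x = -5.1267

Answer: -5.1267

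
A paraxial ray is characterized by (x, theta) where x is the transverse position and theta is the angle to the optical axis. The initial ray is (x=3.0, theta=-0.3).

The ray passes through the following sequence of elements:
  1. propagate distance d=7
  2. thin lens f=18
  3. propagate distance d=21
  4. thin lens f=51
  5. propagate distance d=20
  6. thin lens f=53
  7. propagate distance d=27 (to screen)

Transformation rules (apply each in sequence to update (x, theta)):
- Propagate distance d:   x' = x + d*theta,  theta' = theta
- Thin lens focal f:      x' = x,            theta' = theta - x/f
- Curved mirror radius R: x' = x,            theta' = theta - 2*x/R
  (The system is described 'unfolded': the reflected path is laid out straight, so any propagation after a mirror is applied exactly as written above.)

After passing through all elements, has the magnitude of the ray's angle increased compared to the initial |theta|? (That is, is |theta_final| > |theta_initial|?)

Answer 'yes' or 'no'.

Answer: no

Derivation:
Initial: x=3.0000 theta=-0.3000
After 1 (propagate distance d=7): x=0.9000 theta=-0.3000
After 2 (thin lens f=18): x=0.9000 theta=-0.3500
After 3 (propagate distance d=21): x=-6.4500 theta=-0.3500
After 4 (thin lens f=51): x=-6.4500 theta=-19/85 (≈-0.2235)
After 5 (propagate distance d=20): x=-3713/340 (≈-10.9206) theta=-19/85 (≈-0.2235)
After 6 (thin lens f=53): x=-3713/340 (≈-10.9206) theta=-63/3604 (≈-0.0175)
After 7 (propagate distance d=27 (to screen)): x=-102647/9010 (≈-11.3926) theta=-63/3604 (≈-0.0175)
|theta_initial|=0.3000 |theta_final|=63/3604 (≈0.0175) -> not increased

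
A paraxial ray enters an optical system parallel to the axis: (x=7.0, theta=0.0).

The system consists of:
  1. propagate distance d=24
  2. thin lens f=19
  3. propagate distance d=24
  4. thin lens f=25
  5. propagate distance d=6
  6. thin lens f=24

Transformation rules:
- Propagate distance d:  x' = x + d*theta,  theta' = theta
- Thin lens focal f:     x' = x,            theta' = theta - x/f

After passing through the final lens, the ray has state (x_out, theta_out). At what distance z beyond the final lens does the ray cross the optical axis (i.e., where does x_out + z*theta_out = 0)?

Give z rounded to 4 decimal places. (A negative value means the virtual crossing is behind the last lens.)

Initial: x=7.0000 theta=0.0000
After 1 (propagate distance d=24): x=7.0000 theta=0.0000
After 2 (thin lens f=19): x=7.0000 theta=-7/19 (≈-0.3684)
After 3 (propagate distance d=24): x=-35/19 (≈-1.8421) theta=-7/19 (≈-0.3684)
After 4 (thin lens f=25): x=-35/19 (≈-1.8421) theta=-28/95 (≈-0.2947)
After 5 (propagate distance d=6): x=-343/95 (≈-3.6105) theta=-28/95 (≈-0.2947)
After 6 (thin lens f=24): x=-343/95 (≈-3.6105) theta=-329/2280 (≈-0.1443)
z_focus = -x_out/theta_out = -(-343/95)/(-329/2280) = -1176/47 ≈ -25.0213
Rounded to 4 decimal places: z = -25.0213

Answer: -25.0213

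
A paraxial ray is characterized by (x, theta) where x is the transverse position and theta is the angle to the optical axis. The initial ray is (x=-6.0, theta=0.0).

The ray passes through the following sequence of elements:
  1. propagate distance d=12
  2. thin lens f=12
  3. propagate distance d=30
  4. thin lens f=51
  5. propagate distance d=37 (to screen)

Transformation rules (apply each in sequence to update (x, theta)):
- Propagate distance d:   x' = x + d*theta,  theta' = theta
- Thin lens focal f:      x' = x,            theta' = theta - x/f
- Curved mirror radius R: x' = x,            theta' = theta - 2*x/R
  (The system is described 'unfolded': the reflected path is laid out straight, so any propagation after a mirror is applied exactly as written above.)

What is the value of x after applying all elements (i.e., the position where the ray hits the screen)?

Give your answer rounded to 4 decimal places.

Answer: 20.9706

Derivation:
Initial: x=-6.0000 theta=0.0000
After 1 (propagate distance d=12): x=-6.0000 theta=0.0000
After 2 (thin lens f=12): x=-6.0000 theta=0.5000
After 3 (propagate distance d=30): x=9.0000 theta=0.5000
After 4 (thin lens f=51): x=9.0000 theta=11/34 (≈0.3235)
After 5 (propagate distance d=37 (to screen)): x=713/34 (≈20.9706) theta=11/34 (≈0.3235)
Rounded to 4 decimal places: x = 20.9706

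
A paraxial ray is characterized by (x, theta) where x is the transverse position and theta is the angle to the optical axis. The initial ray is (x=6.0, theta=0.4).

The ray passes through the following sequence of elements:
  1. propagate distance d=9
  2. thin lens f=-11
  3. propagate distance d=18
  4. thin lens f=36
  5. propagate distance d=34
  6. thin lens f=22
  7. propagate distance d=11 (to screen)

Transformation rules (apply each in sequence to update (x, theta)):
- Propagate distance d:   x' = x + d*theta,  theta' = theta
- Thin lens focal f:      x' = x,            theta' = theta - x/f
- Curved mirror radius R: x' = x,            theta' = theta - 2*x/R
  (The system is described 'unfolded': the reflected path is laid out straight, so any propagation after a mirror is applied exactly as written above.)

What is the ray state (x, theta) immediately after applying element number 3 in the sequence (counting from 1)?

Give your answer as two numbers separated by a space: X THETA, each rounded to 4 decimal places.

Answer: 32.5091 1.2727

Derivation:
Initial: x=6.0000 theta=0.4000
After 1 (propagate distance d=9): x=9.6000 theta=0.4000
After 2 (thin lens f=-11): x=9.6000 theta=14/11 (≈1.2727)
After 3 (propagate distance d=18): x=1788/55 (≈32.5091) theta=14/11 (≈1.2727)
Rounded to 4 decimal places: x = 32.5091, theta = 1.2727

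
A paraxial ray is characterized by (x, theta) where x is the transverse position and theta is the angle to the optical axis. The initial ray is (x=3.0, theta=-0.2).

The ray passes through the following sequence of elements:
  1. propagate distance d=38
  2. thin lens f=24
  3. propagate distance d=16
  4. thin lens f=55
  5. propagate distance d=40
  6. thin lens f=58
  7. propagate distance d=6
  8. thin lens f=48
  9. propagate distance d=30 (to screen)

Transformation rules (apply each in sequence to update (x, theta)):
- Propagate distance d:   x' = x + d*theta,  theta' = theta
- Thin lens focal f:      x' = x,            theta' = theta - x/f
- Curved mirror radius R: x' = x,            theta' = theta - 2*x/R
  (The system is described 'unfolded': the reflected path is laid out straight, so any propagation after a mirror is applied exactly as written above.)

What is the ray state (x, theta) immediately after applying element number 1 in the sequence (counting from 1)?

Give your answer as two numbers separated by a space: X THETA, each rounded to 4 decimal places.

Answer: -4.6000 -0.2000

Derivation:
Initial: x=3.0000 theta=-0.2000
After 1 (propagate distance d=38): x=-4.6000 theta=-0.2000
Rounded to 4 decimal places: x = -4.6000, theta = -0.2000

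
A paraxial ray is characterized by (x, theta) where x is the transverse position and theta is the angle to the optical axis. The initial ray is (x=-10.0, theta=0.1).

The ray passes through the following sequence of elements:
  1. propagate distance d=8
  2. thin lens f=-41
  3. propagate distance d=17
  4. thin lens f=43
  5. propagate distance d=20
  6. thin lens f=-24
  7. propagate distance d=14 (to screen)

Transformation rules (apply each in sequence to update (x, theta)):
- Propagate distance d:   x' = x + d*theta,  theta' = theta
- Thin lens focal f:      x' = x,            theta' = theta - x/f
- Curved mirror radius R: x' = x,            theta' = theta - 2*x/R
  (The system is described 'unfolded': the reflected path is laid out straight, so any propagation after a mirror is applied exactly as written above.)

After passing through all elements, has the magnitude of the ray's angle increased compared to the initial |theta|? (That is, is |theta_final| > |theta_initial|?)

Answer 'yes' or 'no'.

Answer: yes

Derivation:
Initial: x=-10.0000 theta=0.1000
After 1 (propagate distance d=8): x=-9.2000 theta=0.1000
After 2 (thin lens f=-41): x=-9.2000 theta=-51/410 (≈-0.1244)
After 3 (propagate distance d=17): x=-4639/410 (≈-11.3146) theta=-51/410 (≈-0.1244)
After 4 (thin lens f=43): x=-4639/410 (≈-11.3146) theta=1223/8815 (≈0.1387)
After 5 (propagate distance d=20): x=-150557/17630 (≈-8.5398) theta=1223/8815 (≈0.1387)
After 6 (thin lens f=-24): x=-150557/17630 (≈-8.5398) theta=-91853/423120 (≈-0.2171)
After 7 (propagate distance d=14 (to screen)): x=-489931/42312 (≈-11.5790) theta=-91853/423120 (≈-0.2171)
|theta_initial|=0.1000 |theta_final|=91853/423120 (≈0.2171) -> increased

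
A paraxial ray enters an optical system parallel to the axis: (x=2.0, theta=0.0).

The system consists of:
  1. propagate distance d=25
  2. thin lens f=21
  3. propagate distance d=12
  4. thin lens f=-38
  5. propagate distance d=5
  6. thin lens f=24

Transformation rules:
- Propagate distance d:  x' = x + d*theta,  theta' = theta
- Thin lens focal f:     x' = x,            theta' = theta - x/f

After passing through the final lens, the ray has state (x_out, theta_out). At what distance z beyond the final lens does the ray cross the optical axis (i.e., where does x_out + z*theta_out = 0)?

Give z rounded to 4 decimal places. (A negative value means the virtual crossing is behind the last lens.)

Initial: x=2.0000 theta=0.0000
After 1 (propagate distance d=25): x=2.0000 theta=0.0000
After 2 (thin lens f=21): x=2.0000 theta=-2/21 (≈-0.0952)
After 3 (propagate distance d=12): x=6/7 (≈0.8571) theta=-2/21 (≈-0.0952)
After 4 (thin lens f=-38): x=6/7 (≈0.8571) theta=-29/399 (≈-0.0727)
After 5 (propagate distance d=5): x=197/399 (≈0.4937) theta=-29/399 (≈-0.0727)
After 6 (thin lens f=24): x=197/399 (≈0.4937) theta=-47/504 (≈-0.0933)
z_focus = -x_out/theta_out = -(197/399)/(-47/504) = 4728/893 ≈ 5.2945
Rounded to 4 decimal places: z = 5.2945

Answer: 5.2945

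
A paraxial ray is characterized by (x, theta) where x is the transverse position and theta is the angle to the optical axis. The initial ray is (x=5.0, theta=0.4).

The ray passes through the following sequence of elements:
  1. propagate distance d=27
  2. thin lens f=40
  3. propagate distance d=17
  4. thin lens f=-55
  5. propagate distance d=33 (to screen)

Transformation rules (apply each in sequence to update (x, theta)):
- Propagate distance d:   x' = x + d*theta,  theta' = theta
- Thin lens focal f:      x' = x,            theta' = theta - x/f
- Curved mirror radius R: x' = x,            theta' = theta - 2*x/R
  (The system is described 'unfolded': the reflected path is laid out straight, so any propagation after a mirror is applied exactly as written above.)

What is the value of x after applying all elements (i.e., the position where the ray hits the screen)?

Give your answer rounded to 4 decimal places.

Initial: x=5.0000 theta=0.4000
After 1 (propagate distance d=27): x=15.8000 theta=0.4000
After 2 (thin lens f=40): x=15.8000 theta=0.0050
After 3 (propagate distance d=17): x=15.8850 theta=0.0050
After 4 (thin lens f=-55): x=15.8850 theta=404/1375 (≈0.2938)
After 5 (propagate distance d=33 (to screen)): x=25.5810 theta=404/1375 (≈0.2938)
Rounded to 4 decimal places: x = 25.5810

Answer: 25.5810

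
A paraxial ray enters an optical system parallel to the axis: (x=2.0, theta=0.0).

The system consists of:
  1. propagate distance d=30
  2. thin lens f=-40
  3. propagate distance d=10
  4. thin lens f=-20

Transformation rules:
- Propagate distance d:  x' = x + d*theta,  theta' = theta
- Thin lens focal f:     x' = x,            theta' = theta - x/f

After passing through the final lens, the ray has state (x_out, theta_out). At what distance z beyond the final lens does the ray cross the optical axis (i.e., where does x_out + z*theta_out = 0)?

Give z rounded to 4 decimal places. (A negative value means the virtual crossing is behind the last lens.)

Initial: x=2.0000 theta=0.0000
After 1 (propagate distance d=30): x=2.0000 theta=0.0000
After 2 (thin lens f=-40): x=2.0000 theta=0.0500
After 3 (propagate distance d=10): x=2.5000 theta=0.0500
After 4 (thin lens f=-20): x=2.5000 theta=0.1750
z_focus = -x_out/theta_out = -(2.5000)/(0.1750) = -100/7 ≈ -14.2857
Rounded to 4 decimal places: z = -14.2857

Answer: -14.2857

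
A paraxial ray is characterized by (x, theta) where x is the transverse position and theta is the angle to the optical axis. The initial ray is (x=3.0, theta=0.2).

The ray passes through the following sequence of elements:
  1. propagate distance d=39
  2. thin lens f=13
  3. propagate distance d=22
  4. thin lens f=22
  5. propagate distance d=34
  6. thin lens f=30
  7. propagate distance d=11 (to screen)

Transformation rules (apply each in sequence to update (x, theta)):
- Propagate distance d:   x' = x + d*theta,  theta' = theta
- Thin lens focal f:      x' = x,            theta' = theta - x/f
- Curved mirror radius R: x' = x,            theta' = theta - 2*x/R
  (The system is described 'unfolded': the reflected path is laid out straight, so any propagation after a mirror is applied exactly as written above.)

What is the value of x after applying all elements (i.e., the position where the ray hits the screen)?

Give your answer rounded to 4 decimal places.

Answer: -17.9196

Derivation:
Initial: x=3.0000 theta=0.2000
After 1 (propagate distance d=39): x=10.8000 theta=0.2000
After 2 (thin lens f=13): x=10.8000 theta=-41/65 (≈-0.6308)
After 3 (propagate distance d=22): x=-40/13 (≈-3.0769) theta=-41/65 (≈-0.6308)
After 4 (thin lens f=22): x=-40/13 (≈-3.0769) theta=-27/55 (≈-0.4909)
After 5 (propagate distance d=34): x=-14134/715 (≈-19.7678) theta=-27/55 (≈-0.4909)
After 6 (thin lens f=30): x=-14134/715 (≈-19.7678) theta=1802/10725 (≈0.1680)
After 7 (propagate distance d=11 (to screen)): x=-192188/10725 (≈-17.9196) theta=1802/10725 (≈0.1680)
Rounded to 4 decimal places: x = -17.9196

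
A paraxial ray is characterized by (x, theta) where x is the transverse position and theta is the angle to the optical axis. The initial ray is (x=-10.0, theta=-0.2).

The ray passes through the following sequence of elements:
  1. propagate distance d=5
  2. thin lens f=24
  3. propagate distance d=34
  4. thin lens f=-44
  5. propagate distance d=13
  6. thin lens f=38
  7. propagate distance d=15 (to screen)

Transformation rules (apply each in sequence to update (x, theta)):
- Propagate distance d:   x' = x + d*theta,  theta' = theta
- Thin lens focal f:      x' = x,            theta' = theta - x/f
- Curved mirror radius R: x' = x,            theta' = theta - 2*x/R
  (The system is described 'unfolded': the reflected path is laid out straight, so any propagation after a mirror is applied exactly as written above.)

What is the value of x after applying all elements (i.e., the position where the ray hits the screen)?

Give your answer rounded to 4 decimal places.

Answer: 3.4139

Derivation:
Initial: x=-10.0000 theta=-0.2000
After 1 (propagate distance d=5): x=-11.0000 theta=-0.2000
After 2 (thin lens f=24): x=-11.0000 theta=31/120 (≈0.2583)
After 3 (propagate distance d=34): x=-133/60 (≈-2.2167) theta=31/120 (≈0.2583)
After 4 (thin lens f=-44): x=-133/60 (≈-2.2167) theta=183/880 (≈0.2080)
After 5 (propagate distance d=13): x=257/528 (≈0.4867) theta=183/880 (≈0.2080)
After 6 (thin lens f=38): x=257/528 (≈0.4867) theta=19577/100320 (≈0.1951)
After 7 (propagate distance d=15 (to screen)): x=6227/1824 (≈3.4139) theta=19577/100320 (≈0.1951)
Rounded to 4 decimal places: x = 3.4139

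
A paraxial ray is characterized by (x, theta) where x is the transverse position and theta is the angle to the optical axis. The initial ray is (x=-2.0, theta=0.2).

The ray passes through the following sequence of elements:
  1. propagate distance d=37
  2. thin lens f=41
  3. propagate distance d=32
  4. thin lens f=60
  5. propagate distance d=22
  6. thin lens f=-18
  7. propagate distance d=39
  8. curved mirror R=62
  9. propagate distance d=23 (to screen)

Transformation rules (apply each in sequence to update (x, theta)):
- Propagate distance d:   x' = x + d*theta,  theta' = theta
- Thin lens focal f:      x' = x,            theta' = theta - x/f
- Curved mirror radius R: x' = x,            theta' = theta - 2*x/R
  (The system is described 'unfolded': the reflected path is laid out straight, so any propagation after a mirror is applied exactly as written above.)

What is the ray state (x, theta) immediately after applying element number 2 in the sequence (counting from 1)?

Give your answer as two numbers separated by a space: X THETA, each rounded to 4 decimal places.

Answer: 5.4000 0.0683

Derivation:
Initial: x=-2.0000 theta=0.2000
After 1 (propagate distance d=37): x=5.4000 theta=0.2000
After 2 (thin lens f=41): x=5.4000 theta=14/205 (≈0.0683)
Rounded to 4 decimal places: x = 5.4000, theta = 0.0683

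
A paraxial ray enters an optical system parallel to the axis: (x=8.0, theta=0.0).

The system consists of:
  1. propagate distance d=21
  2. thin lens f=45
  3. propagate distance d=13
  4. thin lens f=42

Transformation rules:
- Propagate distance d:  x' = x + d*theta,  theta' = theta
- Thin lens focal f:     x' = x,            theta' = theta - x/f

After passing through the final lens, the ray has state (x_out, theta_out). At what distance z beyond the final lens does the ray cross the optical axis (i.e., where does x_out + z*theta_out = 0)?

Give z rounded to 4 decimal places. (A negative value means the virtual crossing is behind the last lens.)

Answer: 18.1622

Derivation:
Initial: x=8.0000 theta=0.0000
After 1 (propagate distance d=21): x=8.0000 theta=0.0000
After 2 (thin lens f=45): x=8.0000 theta=-8/45 (≈-0.1778)
After 3 (propagate distance d=13): x=256/45 (≈5.6889) theta=-8/45 (≈-0.1778)
After 4 (thin lens f=42): x=256/45 (≈5.6889) theta=-296/945 (≈-0.3132)
z_focus = -x_out/theta_out = -(256/45)/(-296/945) = 672/37 ≈ 18.1622
Rounded to 4 decimal places: z = 18.1622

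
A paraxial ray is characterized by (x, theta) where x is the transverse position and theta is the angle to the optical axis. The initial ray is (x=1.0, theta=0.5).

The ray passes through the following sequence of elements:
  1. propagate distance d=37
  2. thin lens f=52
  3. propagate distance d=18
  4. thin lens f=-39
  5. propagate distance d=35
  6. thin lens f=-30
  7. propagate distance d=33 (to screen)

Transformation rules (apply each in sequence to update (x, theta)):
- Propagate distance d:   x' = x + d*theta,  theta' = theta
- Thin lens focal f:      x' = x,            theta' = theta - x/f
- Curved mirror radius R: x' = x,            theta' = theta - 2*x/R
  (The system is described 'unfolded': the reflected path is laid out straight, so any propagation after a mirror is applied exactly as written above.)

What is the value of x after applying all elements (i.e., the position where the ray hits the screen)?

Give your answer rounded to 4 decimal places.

Initial: x=1.0000 theta=0.5000
After 1 (propagate distance d=37): x=19.5000 theta=0.5000
After 2 (thin lens f=52): x=19.5000 theta=0.1250
After 3 (propagate distance d=18): x=21.7500 theta=0.1250
After 4 (thin lens f=-39): x=21.7500 theta=71/104 (≈0.6827)
After 5 (propagate distance d=35): x=4747/104 (≈45.6442) theta=71/104 (≈0.6827)
After 6 (thin lens f=-30): x=4747/104 (≈45.6442) theta=529/240 (≈2.2042)
After 7 (propagate distance d=33 (to screen)): x=123117/1040 (≈118.3817) theta=529/240 (≈2.2042)
Rounded to 4 decimal places: x = 118.3817

Answer: 118.3817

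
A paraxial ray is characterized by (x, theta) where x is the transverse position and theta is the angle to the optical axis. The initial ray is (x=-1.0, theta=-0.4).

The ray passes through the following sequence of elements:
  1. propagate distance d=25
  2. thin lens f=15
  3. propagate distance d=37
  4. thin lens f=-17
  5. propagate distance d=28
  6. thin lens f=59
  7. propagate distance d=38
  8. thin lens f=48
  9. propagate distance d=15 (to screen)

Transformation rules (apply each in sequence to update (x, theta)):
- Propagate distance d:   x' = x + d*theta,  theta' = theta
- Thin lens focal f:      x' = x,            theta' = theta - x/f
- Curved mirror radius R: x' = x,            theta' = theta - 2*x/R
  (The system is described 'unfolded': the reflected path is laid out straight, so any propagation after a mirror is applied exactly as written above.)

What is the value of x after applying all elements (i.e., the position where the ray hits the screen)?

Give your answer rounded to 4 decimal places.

Initial: x=-1.0000 theta=-0.4000
After 1 (propagate distance d=25): x=-11.0000 theta=-0.4000
After 2 (thin lens f=15): x=-11.0000 theta=1/3 (≈0.3333)
After 3 (propagate distance d=37): x=4/3 (≈1.3333) theta=1/3 (≈0.3333)
After 4 (thin lens f=-17): x=4/3 (≈1.3333) theta=7/17 (≈0.4118)
After 5 (propagate distance d=28): x=656/51 (≈12.8627) theta=7/17 (≈0.4118)
After 6 (thin lens f=59): x=656/51 (≈12.8627) theta=583/3009 (≈0.1938)
After 7 (propagate distance d=38): x=20286/1003 (≈20.2253) theta=583/3009 (≈0.1938)
After 8 (thin lens f=48): x=20286/1003 (≈20.2253) theta=-5479/24072 (≈-0.2276)
After 9 (propagate distance d=15 (to screen)): x=134893/8024 (≈16.8112) theta=-5479/24072 (≈-0.2276)
Rounded to 4 decimal places: x = 16.8112

Answer: 16.8112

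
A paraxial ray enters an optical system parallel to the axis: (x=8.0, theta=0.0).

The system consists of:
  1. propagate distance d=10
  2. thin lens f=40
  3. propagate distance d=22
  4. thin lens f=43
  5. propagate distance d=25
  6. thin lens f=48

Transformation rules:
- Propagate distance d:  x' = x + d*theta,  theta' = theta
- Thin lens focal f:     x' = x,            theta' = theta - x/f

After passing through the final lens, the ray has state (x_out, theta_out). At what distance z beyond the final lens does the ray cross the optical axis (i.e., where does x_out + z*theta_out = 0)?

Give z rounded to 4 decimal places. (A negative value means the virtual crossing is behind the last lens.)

Answer: -16.5586

Derivation:
Initial: x=8.0000 theta=0.0000
After 1 (propagate distance d=10): x=8.0000 theta=0.0000
After 2 (thin lens f=40): x=8.0000 theta=-0.2000
After 3 (propagate distance d=22): x=3.6000 theta=-0.2000
After 4 (thin lens f=43): x=3.6000 theta=-61/215 (≈-0.2837)
After 5 (propagate distance d=25): x=-751/215 (≈-3.4930) theta=-61/215 (≈-0.2837)
After 6 (thin lens f=48): x=-751/215 (≈-3.4930) theta=-2177/10320 (≈-0.2109)
z_focus = -x_out/theta_out = -(-751/215)/(-2177/10320) = -36048/2177 ≈ -16.5586
Rounded to 4 decimal places: z = -16.5586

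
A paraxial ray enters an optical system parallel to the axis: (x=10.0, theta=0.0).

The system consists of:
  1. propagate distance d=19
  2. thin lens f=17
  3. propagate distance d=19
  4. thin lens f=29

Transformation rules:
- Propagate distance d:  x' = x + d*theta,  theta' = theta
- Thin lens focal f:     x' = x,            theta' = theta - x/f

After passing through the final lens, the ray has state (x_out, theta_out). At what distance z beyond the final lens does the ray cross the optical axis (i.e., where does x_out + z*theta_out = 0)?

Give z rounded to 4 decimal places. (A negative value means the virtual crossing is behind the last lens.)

Initial: x=10.0000 theta=0.0000
After 1 (propagate distance d=19): x=10.0000 theta=0.0000
After 2 (thin lens f=17): x=10.0000 theta=-10/17 (≈-0.5882)
After 3 (propagate distance d=19): x=-20/17 (≈-1.1765) theta=-10/17 (≈-0.5882)
After 4 (thin lens f=29): x=-20/17 (≈-1.1765) theta=-270/493 (≈-0.5477)
z_focus = -x_out/theta_out = -(-20/17)/(-270/493) = -58/27 ≈ -2.1481
Rounded to 4 decimal places: z = -2.1481

Answer: -2.1481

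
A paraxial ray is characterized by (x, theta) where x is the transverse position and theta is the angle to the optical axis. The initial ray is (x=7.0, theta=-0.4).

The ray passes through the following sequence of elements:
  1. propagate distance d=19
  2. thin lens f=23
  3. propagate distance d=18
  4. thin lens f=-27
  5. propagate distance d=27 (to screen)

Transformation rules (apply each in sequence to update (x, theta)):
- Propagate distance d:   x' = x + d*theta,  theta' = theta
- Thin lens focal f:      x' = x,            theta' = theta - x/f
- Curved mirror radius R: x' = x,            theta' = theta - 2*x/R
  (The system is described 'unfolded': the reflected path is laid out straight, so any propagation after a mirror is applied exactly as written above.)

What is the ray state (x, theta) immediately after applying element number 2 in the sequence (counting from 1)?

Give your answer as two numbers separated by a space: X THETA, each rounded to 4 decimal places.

Initial: x=7.0000 theta=-0.4000
After 1 (propagate distance d=19): x=-0.6000 theta=-0.4000
After 2 (thin lens f=23): x=-0.6000 theta=-43/115 (≈-0.3739)
Rounded to 4 decimal places: x = -0.6000, theta = -0.3739

Answer: -0.6000 -0.3739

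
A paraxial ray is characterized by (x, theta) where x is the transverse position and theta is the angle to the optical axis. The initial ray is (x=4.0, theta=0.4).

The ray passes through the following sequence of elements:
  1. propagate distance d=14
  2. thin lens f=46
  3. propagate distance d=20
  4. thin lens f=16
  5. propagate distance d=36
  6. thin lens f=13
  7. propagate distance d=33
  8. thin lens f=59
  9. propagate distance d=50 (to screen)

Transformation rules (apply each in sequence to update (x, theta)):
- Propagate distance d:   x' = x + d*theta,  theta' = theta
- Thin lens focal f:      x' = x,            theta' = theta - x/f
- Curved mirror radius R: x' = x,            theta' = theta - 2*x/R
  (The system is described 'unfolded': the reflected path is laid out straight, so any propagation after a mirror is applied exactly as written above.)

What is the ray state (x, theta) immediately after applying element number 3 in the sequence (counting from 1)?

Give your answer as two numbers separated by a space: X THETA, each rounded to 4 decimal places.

Answer: 13.4261 0.1913

Derivation:
Initial: x=4.0000 theta=0.4000
After 1 (propagate distance d=14): x=9.6000 theta=0.4000
After 2 (thin lens f=46): x=9.6000 theta=22/115 (≈0.1913)
After 3 (propagate distance d=20): x=1544/115 (≈13.4261) theta=22/115 (≈0.1913)
Rounded to 4 decimal places: x = 13.4261, theta = 0.1913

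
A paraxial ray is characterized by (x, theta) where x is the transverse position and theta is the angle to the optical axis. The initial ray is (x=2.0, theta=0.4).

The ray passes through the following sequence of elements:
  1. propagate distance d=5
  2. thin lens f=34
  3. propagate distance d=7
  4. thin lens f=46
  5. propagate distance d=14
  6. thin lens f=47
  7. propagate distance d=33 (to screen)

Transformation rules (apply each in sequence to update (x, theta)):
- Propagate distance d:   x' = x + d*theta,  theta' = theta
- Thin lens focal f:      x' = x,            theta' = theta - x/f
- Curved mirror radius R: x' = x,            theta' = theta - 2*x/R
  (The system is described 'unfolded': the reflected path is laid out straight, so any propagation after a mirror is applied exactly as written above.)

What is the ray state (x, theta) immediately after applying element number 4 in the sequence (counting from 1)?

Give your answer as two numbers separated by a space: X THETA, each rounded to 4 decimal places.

Initial: x=2.0000 theta=0.4000
After 1 (propagate distance d=5): x=4.0000 theta=0.4000
After 2 (thin lens f=34): x=4.0000 theta=24/85 (≈0.2824)
After 3 (propagate distance d=7): x=508/85 (≈5.9765) theta=24/85 (≈0.2824)
After 4 (thin lens f=46): x=508/85 (≈5.9765) theta=298/1955 (≈0.1524)
Rounded to 4 decimal places: x = 5.9765, theta = 0.1524

Answer: 5.9765 0.1524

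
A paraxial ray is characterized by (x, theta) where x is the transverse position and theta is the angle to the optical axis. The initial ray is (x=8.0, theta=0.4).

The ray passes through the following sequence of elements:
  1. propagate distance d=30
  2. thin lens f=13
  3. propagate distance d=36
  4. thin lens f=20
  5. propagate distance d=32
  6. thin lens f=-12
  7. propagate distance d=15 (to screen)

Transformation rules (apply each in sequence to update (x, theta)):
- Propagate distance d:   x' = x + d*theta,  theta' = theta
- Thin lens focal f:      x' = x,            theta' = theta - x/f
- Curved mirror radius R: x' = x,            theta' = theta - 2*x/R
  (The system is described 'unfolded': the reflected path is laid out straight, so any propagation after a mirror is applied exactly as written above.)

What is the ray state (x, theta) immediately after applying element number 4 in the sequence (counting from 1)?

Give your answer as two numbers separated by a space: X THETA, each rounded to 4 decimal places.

Initial: x=8.0000 theta=0.4000
After 1 (propagate distance d=30): x=20.0000 theta=0.4000
After 2 (thin lens f=13): x=20.0000 theta=-74/65 (≈-1.1385)
After 3 (propagate distance d=36): x=-1364/65 (≈-20.9846) theta=-74/65 (≈-1.1385)
After 4 (thin lens f=20): x=-1364/65 (≈-20.9846) theta=-29/325 (≈-0.0892)
Rounded to 4 decimal places: x = -20.9846, theta = -0.0892

Answer: -20.9846 -0.0892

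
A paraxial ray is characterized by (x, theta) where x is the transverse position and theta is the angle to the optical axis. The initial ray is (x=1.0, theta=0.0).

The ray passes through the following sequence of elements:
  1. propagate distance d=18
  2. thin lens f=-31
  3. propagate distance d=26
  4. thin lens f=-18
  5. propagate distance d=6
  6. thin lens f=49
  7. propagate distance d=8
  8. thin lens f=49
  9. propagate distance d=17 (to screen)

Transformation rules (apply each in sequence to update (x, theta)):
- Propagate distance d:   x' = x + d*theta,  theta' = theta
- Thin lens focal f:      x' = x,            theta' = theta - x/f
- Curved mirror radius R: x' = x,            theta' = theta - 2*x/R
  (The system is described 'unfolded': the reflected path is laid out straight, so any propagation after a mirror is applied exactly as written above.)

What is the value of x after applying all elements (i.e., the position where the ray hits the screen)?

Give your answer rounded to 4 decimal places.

Answer: 3.5149

Derivation:
Initial: x=1.0000 theta=0.0000
After 1 (propagate distance d=18): x=1.0000 theta=0.0000
After 2 (thin lens f=-31): x=1.0000 theta=1/31 (≈0.0323)
After 3 (propagate distance d=26): x=57/31 (≈1.8387) theta=1/31 (≈0.0323)
After 4 (thin lens f=-18): x=57/31 (≈1.8387) theta=25/186 (≈0.1344)
After 5 (propagate distance d=6): x=82/31 (≈2.6452) theta=25/186 (≈0.1344)
After 6 (thin lens f=49): x=82/31 (≈2.6452) theta=733/9114 (≈0.0804)
After 7 (propagate distance d=8): x=14986/4557 (≈3.2886) theta=733/9114 (≈0.0804)
After 8 (thin lens f=49): x=14986/4557 (≈3.2886) theta=5945/446586 (≈0.0133)
After 9 (propagate distance d=17 (to screen)): x=523231/148862 (≈3.5149) theta=5945/446586 (≈0.0133)
Rounded to 4 decimal places: x = 3.5149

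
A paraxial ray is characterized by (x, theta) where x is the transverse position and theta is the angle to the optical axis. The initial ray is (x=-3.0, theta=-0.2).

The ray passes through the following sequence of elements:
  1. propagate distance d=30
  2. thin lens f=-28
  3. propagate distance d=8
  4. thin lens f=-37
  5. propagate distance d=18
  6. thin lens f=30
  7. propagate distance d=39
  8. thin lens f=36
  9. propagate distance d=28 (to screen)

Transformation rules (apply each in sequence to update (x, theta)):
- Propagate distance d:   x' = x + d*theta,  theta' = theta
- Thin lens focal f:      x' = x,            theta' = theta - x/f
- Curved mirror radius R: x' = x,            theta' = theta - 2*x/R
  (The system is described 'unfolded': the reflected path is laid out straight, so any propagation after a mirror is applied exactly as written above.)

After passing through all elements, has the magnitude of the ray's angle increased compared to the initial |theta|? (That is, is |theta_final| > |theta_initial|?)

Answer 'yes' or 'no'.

Answer: yes

Derivation:
Initial: x=-3.0000 theta=-0.2000
After 1 (propagate distance d=30): x=-9.0000 theta=-0.2000
After 2 (thin lens f=-28): x=-9.0000 theta=-73/140 (≈-0.5214)
After 3 (propagate distance d=8): x=-461/35 (≈-13.1714) theta=-73/140 (≈-0.5214)
After 4 (thin lens f=-37): x=-461/35 (≈-13.1714) theta=-909/1036 (≈-0.8774)
After 5 (propagate distance d=18): x=-10717/370 (≈-28.9649) theta=-909/1036 (≈-0.8774)
After 6 (thin lens f=30): x=-10717/370 (≈-28.9649) theta=1711/19425 (≈0.0881)
After 7 (propagate distance d=39): x=-330609/12950 (≈-25.5297) theta=1711/19425 (≈0.0881)
After 8 (thin lens f=36): x=-330609/12950 (≈-25.5297) theta=41297/51800 (≈0.7972)
After 9 (propagate distance d=28 (to screen)): x=-4153/1295 (≈-3.2069) theta=41297/51800 (≈0.7972)
|theta_initial|=0.2000 |theta_final|=41297/51800 (≈0.7972) -> increased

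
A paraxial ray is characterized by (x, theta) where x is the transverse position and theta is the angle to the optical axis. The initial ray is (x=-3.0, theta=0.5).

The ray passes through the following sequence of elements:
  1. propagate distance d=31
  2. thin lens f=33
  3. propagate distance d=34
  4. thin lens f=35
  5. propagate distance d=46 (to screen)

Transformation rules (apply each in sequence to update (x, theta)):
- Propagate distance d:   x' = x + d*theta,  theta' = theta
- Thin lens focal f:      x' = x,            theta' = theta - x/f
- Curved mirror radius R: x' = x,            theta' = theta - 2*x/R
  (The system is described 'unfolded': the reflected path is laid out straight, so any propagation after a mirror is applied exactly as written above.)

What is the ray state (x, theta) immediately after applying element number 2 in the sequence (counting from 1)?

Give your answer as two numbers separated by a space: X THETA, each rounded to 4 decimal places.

Initial: x=-3.0000 theta=0.5000
After 1 (propagate distance d=31): x=12.5000 theta=0.5000
After 2 (thin lens f=33): x=12.5000 theta=4/33 (≈0.1212)
Rounded to 4 decimal places: x = 12.5000, theta = 0.1212

Answer: 12.5000 0.1212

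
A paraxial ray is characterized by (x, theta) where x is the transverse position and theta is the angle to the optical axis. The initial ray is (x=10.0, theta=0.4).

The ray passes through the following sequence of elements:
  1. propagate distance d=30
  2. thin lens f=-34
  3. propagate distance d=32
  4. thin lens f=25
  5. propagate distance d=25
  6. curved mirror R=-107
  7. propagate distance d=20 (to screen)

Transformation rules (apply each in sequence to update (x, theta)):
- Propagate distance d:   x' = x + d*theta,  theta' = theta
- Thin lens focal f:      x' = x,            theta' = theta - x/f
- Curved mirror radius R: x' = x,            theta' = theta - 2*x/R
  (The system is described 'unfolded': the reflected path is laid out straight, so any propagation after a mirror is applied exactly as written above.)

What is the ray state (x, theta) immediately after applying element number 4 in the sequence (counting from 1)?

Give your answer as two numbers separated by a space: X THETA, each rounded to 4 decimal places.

Answer: 55.5059 -1.1732

Derivation:
Initial: x=10.0000 theta=0.4000
After 1 (propagate distance d=30): x=22.0000 theta=0.4000
After 2 (thin lens f=-34): x=22.0000 theta=89/85 (≈1.0471)
After 3 (propagate distance d=32): x=4718/85 (≈55.5059) theta=89/85 (≈1.0471)
After 4 (thin lens f=25): x=4718/85 (≈55.5059) theta=-2493/2125 (≈-1.1732)
Rounded to 4 decimal places: x = 55.5059, theta = -1.1732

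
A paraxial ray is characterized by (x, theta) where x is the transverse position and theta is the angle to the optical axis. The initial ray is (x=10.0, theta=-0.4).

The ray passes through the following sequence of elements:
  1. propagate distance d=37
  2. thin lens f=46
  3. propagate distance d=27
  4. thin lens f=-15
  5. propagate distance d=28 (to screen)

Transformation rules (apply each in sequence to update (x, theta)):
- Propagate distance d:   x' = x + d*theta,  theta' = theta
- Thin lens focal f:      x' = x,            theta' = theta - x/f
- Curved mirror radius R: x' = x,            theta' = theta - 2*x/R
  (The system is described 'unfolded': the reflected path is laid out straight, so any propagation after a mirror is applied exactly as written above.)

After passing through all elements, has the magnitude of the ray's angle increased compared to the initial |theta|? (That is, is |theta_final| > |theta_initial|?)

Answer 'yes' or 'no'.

Initial: x=10.0000 theta=-0.4000
After 1 (propagate distance d=37): x=-4.8000 theta=-0.4000
After 2 (thin lens f=46): x=-4.8000 theta=-34/115 (≈-0.2957)
After 3 (propagate distance d=27): x=-294/23 (≈-12.7826) theta=-34/115 (≈-0.2957)
After 4 (thin lens f=-15): x=-294/23 (≈-12.7826) theta=-132/115 (≈-1.1478)
After 5 (propagate distance d=28 (to screen)): x=-5166/115 (≈-44.9217) theta=-132/115 (≈-1.1478)
|theta_initial|=0.4000 |theta_final|=132/115 (≈1.1478) -> increased

Answer: yes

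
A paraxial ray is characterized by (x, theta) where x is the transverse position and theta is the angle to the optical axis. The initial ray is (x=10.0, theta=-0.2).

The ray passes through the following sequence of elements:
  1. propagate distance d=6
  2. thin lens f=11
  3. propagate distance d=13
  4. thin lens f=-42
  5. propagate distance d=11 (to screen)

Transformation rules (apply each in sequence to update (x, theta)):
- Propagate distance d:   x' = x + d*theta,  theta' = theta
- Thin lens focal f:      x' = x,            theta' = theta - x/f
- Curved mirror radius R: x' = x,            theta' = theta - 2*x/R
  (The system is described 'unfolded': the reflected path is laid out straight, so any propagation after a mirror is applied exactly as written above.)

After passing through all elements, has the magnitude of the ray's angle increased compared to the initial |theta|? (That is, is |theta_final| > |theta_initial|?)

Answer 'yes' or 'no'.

Initial: x=10.0000 theta=-0.2000
After 1 (propagate distance d=6): x=8.8000 theta=-0.2000
After 2 (thin lens f=11): x=8.8000 theta=-1.0000
After 3 (propagate distance d=13): x=-4.2000 theta=-1.0000
After 4 (thin lens f=-42): x=-4.2000 theta=-1.1000
After 5 (propagate distance d=11 (to screen)): x=-16.3000 theta=-1.1000
|theta_initial|=0.2000 |theta_final|=1.1000 -> increased

Answer: yes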